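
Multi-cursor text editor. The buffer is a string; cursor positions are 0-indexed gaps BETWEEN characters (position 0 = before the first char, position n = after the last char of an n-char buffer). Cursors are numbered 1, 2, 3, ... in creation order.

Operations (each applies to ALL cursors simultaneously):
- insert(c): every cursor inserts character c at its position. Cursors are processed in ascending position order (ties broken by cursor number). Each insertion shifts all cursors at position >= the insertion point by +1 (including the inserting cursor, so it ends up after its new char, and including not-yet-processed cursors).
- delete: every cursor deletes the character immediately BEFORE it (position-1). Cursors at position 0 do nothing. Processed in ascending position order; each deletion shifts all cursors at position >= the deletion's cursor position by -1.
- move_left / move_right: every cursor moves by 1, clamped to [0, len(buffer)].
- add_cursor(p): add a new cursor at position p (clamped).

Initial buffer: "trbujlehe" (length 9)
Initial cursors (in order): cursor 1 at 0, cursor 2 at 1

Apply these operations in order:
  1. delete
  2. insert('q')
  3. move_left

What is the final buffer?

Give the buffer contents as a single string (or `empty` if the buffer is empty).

Answer: qqrbujlehe

Derivation:
After op 1 (delete): buffer="rbujlehe" (len 8), cursors c1@0 c2@0, authorship ........
After op 2 (insert('q')): buffer="qqrbujlehe" (len 10), cursors c1@2 c2@2, authorship 12........
After op 3 (move_left): buffer="qqrbujlehe" (len 10), cursors c1@1 c2@1, authorship 12........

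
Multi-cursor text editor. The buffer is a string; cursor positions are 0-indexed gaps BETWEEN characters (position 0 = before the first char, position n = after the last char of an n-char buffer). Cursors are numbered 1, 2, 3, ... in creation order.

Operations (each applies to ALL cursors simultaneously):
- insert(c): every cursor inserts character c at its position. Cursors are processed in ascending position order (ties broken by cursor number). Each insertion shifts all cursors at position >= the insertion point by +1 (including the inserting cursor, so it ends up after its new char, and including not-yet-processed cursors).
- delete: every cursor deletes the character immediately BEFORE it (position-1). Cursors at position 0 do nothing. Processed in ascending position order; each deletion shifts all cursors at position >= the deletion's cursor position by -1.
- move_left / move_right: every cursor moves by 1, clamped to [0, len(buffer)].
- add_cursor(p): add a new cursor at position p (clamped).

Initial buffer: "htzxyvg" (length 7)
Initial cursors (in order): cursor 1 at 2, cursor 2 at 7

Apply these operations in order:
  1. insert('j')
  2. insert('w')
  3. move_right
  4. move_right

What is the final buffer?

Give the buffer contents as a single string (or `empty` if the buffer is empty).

After op 1 (insert('j')): buffer="htjzxyvgj" (len 9), cursors c1@3 c2@9, authorship ..1.....2
After op 2 (insert('w')): buffer="htjwzxyvgjw" (len 11), cursors c1@4 c2@11, authorship ..11.....22
After op 3 (move_right): buffer="htjwzxyvgjw" (len 11), cursors c1@5 c2@11, authorship ..11.....22
After op 4 (move_right): buffer="htjwzxyvgjw" (len 11), cursors c1@6 c2@11, authorship ..11.....22

Answer: htjwzxyvgjw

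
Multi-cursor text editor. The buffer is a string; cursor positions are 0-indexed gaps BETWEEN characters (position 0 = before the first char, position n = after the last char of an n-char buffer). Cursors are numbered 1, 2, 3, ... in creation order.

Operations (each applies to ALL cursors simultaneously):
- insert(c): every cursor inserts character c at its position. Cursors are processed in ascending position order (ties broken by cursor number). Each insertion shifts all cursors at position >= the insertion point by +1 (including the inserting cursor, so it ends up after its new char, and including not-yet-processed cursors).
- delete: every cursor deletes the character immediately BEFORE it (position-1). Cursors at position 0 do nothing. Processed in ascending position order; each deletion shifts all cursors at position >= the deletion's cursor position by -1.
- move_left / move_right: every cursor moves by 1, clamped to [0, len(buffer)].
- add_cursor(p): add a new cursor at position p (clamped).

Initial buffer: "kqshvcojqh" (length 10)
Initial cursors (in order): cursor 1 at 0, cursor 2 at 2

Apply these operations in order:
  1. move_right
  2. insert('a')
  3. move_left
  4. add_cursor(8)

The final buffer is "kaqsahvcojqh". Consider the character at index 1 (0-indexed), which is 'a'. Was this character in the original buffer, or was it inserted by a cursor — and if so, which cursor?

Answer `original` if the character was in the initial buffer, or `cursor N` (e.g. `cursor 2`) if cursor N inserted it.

After op 1 (move_right): buffer="kqshvcojqh" (len 10), cursors c1@1 c2@3, authorship ..........
After op 2 (insert('a')): buffer="kaqsahvcojqh" (len 12), cursors c1@2 c2@5, authorship .1..2.......
After op 3 (move_left): buffer="kaqsahvcojqh" (len 12), cursors c1@1 c2@4, authorship .1..2.......
After op 4 (add_cursor(8)): buffer="kaqsahvcojqh" (len 12), cursors c1@1 c2@4 c3@8, authorship .1..2.......
Authorship (.=original, N=cursor N): . 1 . . 2 . . . . . . .
Index 1: author = 1

Answer: cursor 1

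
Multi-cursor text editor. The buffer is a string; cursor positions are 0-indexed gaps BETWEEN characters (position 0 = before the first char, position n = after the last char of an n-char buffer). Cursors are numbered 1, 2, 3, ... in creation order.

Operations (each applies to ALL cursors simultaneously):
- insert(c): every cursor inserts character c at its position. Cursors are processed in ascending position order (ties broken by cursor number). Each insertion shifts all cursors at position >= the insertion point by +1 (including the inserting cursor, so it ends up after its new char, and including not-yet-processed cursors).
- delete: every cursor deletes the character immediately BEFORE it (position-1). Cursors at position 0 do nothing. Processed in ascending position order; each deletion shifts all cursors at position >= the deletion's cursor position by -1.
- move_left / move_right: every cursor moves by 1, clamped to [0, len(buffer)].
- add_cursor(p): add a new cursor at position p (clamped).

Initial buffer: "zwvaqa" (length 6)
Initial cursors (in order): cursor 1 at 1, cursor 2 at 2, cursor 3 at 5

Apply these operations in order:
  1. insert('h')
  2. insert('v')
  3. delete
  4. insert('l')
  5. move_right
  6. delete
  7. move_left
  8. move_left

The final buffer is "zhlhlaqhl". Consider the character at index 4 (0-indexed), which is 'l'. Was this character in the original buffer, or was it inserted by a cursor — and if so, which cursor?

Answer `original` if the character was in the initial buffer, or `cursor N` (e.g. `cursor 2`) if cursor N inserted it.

After op 1 (insert('h')): buffer="zhwhvaqha" (len 9), cursors c1@2 c2@4 c3@8, authorship .1.2...3.
After op 2 (insert('v')): buffer="zhvwhvvaqhva" (len 12), cursors c1@3 c2@6 c3@11, authorship .11.22...33.
After op 3 (delete): buffer="zhwhvaqha" (len 9), cursors c1@2 c2@4 c3@8, authorship .1.2...3.
After op 4 (insert('l')): buffer="zhlwhlvaqhla" (len 12), cursors c1@3 c2@6 c3@11, authorship .11.22...33.
After op 5 (move_right): buffer="zhlwhlvaqhla" (len 12), cursors c1@4 c2@7 c3@12, authorship .11.22...33.
After op 6 (delete): buffer="zhlhlaqhl" (len 9), cursors c1@3 c2@5 c3@9, authorship .1122..33
After op 7 (move_left): buffer="zhlhlaqhl" (len 9), cursors c1@2 c2@4 c3@8, authorship .1122..33
After op 8 (move_left): buffer="zhlhlaqhl" (len 9), cursors c1@1 c2@3 c3@7, authorship .1122..33
Authorship (.=original, N=cursor N): . 1 1 2 2 . . 3 3
Index 4: author = 2

Answer: cursor 2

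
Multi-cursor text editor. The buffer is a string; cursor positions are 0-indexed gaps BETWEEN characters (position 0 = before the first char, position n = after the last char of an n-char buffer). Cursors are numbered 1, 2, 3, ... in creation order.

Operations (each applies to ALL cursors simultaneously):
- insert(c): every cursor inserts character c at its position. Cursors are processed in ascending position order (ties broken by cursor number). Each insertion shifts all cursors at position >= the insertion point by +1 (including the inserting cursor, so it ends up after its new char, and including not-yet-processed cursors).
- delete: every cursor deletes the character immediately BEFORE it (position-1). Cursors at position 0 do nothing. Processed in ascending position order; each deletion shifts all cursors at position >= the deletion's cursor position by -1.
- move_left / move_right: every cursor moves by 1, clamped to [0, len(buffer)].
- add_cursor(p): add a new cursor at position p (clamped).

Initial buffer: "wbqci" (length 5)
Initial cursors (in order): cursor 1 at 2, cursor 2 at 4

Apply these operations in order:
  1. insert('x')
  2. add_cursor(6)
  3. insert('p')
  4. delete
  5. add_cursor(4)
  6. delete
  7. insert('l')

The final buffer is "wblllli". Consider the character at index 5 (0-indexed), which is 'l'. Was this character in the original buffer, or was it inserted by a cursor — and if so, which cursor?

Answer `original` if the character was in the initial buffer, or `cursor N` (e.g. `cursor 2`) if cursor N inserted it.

Answer: cursor 4

Derivation:
After op 1 (insert('x')): buffer="wbxqcxi" (len 7), cursors c1@3 c2@6, authorship ..1..2.
After op 2 (add_cursor(6)): buffer="wbxqcxi" (len 7), cursors c1@3 c2@6 c3@6, authorship ..1..2.
After op 3 (insert('p')): buffer="wbxpqcxppi" (len 10), cursors c1@4 c2@9 c3@9, authorship ..11..223.
After op 4 (delete): buffer="wbxqcxi" (len 7), cursors c1@3 c2@6 c3@6, authorship ..1..2.
After op 5 (add_cursor(4)): buffer="wbxqcxi" (len 7), cursors c1@3 c4@4 c2@6 c3@6, authorship ..1..2.
After op 6 (delete): buffer="wbi" (len 3), cursors c1@2 c2@2 c3@2 c4@2, authorship ...
After op 7 (insert('l')): buffer="wblllli" (len 7), cursors c1@6 c2@6 c3@6 c4@6, authorship ..1234.
Authorship (.=original, N=cursor N): . . 1 2 3 4 .
Index 5: author = 4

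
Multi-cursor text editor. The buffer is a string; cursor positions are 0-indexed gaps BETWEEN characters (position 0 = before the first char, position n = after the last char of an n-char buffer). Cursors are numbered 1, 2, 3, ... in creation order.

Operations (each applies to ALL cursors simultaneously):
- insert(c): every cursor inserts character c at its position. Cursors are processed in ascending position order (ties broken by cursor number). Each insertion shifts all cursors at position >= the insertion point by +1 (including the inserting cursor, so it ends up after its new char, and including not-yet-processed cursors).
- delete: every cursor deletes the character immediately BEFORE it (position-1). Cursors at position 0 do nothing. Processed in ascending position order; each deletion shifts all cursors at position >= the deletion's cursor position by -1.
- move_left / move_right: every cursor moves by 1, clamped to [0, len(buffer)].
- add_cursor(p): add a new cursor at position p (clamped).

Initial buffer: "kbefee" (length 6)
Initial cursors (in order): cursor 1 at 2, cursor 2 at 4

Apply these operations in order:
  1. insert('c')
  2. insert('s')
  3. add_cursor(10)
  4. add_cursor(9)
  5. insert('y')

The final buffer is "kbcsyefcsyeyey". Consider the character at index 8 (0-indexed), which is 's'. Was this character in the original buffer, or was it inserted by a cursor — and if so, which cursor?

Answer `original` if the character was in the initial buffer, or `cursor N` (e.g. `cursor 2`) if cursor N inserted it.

After op 1 (insert('c')): buffer="kbcefcee" (len 8), cursors c1@3 c2@6, authorship ..1..2..
After op 2 (insert('s')): buffer="kbcsefcsee" (len 10), cursors c1@4 c2@8, authorship ..11..22..
After op 3 (add_cursor(10)): buffer="kbcsefcsee" (len 10), cursors c1@4 c2@8 c3@10, authorship ..11..22..
After op 4 (add_cursor(9)): buffer="kbcsefcsee" (len 10), cursors c1@4 c2@8 c4@9 c3@10, authorship ..11..22..
After op 5 (insert('y')): buffer="kbcsyefcsyeyey" (len 14), cursors c1@5 c2@10 c4@12 c3@14, authorship ..111..222.4.3
Authorship (.=original, N=cursor N): . . 1 1 1 . . 2 2 2 . 4 . 3
Index 8: author = 2

Answer: cursor 2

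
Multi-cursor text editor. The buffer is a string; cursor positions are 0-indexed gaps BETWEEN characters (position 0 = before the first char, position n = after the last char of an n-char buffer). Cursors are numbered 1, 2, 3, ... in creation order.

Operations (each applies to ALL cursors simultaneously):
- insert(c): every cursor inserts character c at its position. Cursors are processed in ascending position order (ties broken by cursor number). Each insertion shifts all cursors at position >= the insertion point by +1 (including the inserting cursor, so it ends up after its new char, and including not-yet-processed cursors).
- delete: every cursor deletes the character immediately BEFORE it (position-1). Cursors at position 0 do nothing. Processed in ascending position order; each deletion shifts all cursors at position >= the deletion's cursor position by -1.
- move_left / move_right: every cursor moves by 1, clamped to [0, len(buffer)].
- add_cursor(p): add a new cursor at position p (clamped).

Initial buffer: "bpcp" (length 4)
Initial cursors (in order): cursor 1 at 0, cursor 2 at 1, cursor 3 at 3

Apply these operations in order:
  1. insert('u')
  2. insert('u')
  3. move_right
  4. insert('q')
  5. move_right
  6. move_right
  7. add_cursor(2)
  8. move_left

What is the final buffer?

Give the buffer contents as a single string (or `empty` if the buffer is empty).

Answer: uubquupqcuupq

Derivation:
After op 1 (insert('u')): buffer="ubupcup" (len 7), cursors c1@1 c2@3 c3@6, authorship 1.2..3.
After op 2 (insert('u')): buffer="uubuupcuup" (len 10), cursors c1@2 c2@5 c3@9, authorship 11.22..33.
After op 3 (move_right): buffer="uubuupcuup" (len 10), cursors c1@3 c2@6 c3@10, authorship 11.22..33.
After op 4 (insert('q')): buffer="uubquupqcuupq" (len 13), cursors c1@4 c2@8 c3@13, authorship 11.122.2.33.3
After op 5 (move_right): buffer="uubquupqcuupq" (len 13), cursors c1@5 c2@9 c3@13, authorship 11.122.2.33.3
After op 6 (move_right): buffer="uubquupqcuupq" (len 13), cursors c1@6 c2@10 c3@13, authorship 11.122.2.33.3
After op 7 (add_cursor(2)): buffer="uubquupqcuupq" (len 13), cursors c4@2 c1@6 c2@10 c3@13, authorship 11.122.2.33.3
After op 8 (move_left): buffer="uubquupqcuupq" (len 13), cursors c4@1 c1@5 c2@9 c3@12, authorship 11.122.2.33.3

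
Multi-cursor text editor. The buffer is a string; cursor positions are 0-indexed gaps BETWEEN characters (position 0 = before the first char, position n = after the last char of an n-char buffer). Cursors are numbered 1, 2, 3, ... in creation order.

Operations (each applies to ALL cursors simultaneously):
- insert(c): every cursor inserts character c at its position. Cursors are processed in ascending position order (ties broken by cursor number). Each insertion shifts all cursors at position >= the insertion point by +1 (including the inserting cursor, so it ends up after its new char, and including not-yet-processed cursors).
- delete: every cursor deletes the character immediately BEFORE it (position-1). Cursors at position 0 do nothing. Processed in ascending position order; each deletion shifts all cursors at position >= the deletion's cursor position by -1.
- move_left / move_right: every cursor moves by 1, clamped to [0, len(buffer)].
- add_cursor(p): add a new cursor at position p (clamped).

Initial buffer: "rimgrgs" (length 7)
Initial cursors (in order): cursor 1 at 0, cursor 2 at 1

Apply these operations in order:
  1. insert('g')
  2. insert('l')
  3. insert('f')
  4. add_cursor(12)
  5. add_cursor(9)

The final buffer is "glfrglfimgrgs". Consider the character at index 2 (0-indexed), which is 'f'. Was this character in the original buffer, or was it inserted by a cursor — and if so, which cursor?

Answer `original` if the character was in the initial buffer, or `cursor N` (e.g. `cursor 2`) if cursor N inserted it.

Answer: cursor 1

Derivation:
After op 1 (insert('g')): buffer="grgimgrgs" (len 9), cursors c1@1 c2@3, authorship 1.2......
After op 2 (insert('l')): buffer="glrglimgrgs" (len 11), cursors c1@2 c2@5, authorship 11.22......
After op 3 (insert('f')): buffer="glfrglfimgrgs" (len 13), cursors c1@3 c2@7, authorship 111.222......
After op 4 (add_cursor(12)): buffer="glfrglfimgrgs" (len 13), cursors c1@3 c2@7 c3@12, authorship 111.222......
After op 5 (add_cursor(9)): buffer="glfrglfimgrgs" (len 13), cursors c1@3 c2@7 c4@9 c3@12, authorship 111.222......
Authorship (.=original, N=cursor N): 1 1 1 . 2 2 2 . . . . . .
Index 2: author = 1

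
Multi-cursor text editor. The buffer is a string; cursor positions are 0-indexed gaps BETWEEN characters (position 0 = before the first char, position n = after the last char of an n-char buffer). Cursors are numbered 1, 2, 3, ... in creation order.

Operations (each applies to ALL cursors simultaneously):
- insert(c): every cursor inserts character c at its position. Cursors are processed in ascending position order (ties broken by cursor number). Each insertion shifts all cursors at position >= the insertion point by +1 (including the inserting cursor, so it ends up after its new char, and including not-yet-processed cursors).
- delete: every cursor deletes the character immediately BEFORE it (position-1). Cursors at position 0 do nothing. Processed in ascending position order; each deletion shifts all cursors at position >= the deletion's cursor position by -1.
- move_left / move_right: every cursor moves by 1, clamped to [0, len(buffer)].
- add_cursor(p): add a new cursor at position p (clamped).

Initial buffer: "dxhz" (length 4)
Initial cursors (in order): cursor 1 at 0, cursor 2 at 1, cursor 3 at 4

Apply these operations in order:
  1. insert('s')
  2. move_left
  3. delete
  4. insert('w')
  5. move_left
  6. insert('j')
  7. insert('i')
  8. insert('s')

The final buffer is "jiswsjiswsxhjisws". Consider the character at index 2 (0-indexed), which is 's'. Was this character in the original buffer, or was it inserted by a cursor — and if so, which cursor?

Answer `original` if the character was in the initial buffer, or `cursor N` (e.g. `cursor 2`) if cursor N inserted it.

After op 1 (insert('s')): buffer="sdsxhzs" (len 7), cursors c1@1 c2@3 c3@7, authorship 1.2...3
After op 2 (move_left): buffer="sdsxhzs" (len 7), cursors c1@0 c2@2 c3@6, authorship 1.2...3
After op 3 (delete): buffer="ssxhs" (len 5), cursors c1@0 c2@1 c3@4, authorship 12..3
After op 4 (insert('w')): buffer="wswsxhws" (len 8), cursors c1@1 c2@3 c3@7, authorship 1122..33
After op 5 (move_left): buffer="wswsxhws" (len 8), cursors c1@0 c2@2 c3@6, authorship 1122..33
After op 6 (insert('j')): buffer="jwsjwsxhjws" (len 11), cursors c1@1 c2@4 c3@9, authorship 111222..333
After op 7 (insert('i')): buffer="jiwsjiwsxhjiws" (len 14), cursors c1@2 c2@6 c3@12, authorship 11112222..3333
After op 8 (insert('s')): buffer="jiswsjiswsxhjisws" (len 17), cursors c1@3 c2@8 c3@15, authorship 1111122222..33333
Authorship (.=original, N=cursor N): 1 1 1 1 1 2 2 2 2 2 . . 3 3 3 3 3
Index 2: author = 1

Answer: cursor 1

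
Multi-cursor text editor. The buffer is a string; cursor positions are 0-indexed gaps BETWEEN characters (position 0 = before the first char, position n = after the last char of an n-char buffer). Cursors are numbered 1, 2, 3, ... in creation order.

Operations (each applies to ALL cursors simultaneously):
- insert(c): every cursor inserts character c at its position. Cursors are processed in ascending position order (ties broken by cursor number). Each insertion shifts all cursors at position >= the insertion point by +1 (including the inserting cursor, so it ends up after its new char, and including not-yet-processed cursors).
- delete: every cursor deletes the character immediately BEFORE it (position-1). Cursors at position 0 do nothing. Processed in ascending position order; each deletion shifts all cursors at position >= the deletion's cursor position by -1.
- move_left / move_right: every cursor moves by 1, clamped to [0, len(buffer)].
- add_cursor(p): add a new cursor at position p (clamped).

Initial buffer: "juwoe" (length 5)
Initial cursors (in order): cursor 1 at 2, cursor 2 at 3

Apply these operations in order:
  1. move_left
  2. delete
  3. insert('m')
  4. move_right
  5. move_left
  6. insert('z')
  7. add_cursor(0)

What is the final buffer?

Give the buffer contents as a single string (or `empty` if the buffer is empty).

Answer: mmzzwoe

Derivation:
After op 1 (move_left): buffer="juwoe" (len 5), cursors c1@1 c2@2, authorship .....
After op 2 (delete): buffer="woe" (len 3), cursors c1@0 c2@0, authorship ...
After op 3 (insert('m')): buffer="mmwoe" (len 5), cursors c1@2 c2@2, authorship 12...
After op 4 (move_right): buffer="mmwoe" (len 5), cursors c1@3 c2@3, authorship 12...
After op 5 (move_left): buffer="mmwoe" (len 5), cursors c1@2 c2@2, authorship 12...
After op 6 (insert('z')): buffer="mmzzwoe" (len 7), cursors c1@4 c2@4, authorship 1212...
After op 7 (add_cursor(0)): buffer="mmzzwoe" (len 7), cursors c3@0 c1@4 c2@4, authorship 1212...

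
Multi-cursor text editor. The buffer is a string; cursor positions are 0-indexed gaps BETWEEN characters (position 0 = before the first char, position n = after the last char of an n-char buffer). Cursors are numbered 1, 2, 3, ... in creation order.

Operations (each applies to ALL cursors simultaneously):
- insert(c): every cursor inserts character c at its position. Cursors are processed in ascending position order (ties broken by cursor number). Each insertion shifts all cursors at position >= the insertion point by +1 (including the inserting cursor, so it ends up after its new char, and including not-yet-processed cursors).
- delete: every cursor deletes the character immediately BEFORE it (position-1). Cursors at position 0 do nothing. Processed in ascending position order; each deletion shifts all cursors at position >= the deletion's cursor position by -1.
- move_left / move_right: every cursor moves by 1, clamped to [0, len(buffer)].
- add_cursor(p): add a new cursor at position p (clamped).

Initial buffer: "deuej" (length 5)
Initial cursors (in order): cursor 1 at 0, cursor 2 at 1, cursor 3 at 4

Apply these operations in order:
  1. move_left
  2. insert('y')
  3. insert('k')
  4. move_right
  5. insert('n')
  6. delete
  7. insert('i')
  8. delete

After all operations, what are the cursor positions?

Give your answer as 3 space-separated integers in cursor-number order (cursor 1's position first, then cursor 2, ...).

Answer: 5 5 10

Derivation:
After op 1 (move_left): buffer="deuej" (len 5), cursors c1@0 c2@0 c3@3, authorship .....
After op 2 (insert('y')): buffer="yydeuyej" (len 8), cursors c1@2 c2@2 c3@6, authorship 12...3..
After op 3 (insert('k')): buffer="yykkdeuykej" (len 11), cursors c1@4 c2@4 c3@9, authorship 1212...33..
After op 4 (move_right): buffer="yykkdeuykej" (len 11), cursors c1@5 c2@5 c3@10, authorship 1212...33..
After op 5 (insert('n')): buffer="yykkdnneuykenj" (len 14), cursors c1@7 c2@7 c3@13, authorship 1212.12..33.3.
After op 6 (delete): buffer="yykkdeuykej" (len 11), cursors c1@5 c2@5 c3@10, authorship 1212...33..
After op 7 (insert('i')): buffer="yykkdiieuykeij" (len 14), cursors c1@7 c2@7 c3@13, authorship 1212.12..33.3.
After op 8 (delete): buffer="yykkdeuykej" (len 11), cursors c1@5 c2@5 c3@10, authorship 1212...33..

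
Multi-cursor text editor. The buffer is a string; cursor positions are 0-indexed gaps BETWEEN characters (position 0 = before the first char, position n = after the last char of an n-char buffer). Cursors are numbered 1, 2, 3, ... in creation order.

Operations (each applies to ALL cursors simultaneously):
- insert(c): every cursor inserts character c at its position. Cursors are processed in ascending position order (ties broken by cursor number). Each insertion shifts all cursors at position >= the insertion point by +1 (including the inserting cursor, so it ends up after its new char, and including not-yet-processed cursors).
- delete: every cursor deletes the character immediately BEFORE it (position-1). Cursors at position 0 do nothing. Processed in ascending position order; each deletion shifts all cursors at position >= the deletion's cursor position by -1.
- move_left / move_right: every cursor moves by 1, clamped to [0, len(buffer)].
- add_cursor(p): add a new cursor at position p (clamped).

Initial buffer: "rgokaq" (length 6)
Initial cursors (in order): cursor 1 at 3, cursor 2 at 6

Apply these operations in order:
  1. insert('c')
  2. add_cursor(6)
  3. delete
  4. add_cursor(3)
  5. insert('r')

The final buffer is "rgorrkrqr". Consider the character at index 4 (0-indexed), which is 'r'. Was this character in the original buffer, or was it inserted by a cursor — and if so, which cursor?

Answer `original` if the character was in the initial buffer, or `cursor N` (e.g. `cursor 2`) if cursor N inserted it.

Answer: cursor 4

Derivation:
After op 1 (insert('c')): buffer="rgockaqc" (len 8), cursors c1@4 c2@8, authorship ...1...2
After op 2 (add_cursor(6)): buffer="rgockaqc" (len 8), cursors c1@4 c3@6 c2@8, authorship ...1...2
After op 3 (delete): buffer="rgokq" (len 5), cursors c1@3 c3@4 c2@5, authorship .....
After op 4 (add_cursor(3)): buffer="rgokq" (len 5), cursors c1@3 c4@3 c3@4 c2@5, authorship .....
After op 5 (insert('r')): buffer="rgorrkrqr" (len 9), cursors c1@5 c4@5 c3@7 c2@9, authorship ...14.3.2
Authorship (.=original, N=cursor N): . . . 1 4 . 3 . 2
Index 4: author = 4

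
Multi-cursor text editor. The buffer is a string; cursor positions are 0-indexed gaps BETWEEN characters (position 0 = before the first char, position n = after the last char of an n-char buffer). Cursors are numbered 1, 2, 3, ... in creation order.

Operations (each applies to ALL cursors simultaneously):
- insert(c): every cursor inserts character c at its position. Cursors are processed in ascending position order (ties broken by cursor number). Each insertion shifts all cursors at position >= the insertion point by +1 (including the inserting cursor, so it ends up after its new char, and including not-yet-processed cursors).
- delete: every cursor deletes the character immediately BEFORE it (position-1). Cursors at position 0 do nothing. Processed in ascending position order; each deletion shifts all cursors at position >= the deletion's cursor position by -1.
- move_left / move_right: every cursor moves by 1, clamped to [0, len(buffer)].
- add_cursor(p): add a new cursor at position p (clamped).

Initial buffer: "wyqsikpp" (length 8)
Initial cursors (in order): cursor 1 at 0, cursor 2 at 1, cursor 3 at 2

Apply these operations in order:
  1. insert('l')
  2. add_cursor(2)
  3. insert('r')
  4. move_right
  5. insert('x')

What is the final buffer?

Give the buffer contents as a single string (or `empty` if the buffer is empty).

Answer: lrwxrlxryxlrqxsikpp

Derivation:
After op 1 (insert('l')): buffer="lwlylqsikpp" (len 11), cursors c1@1 c2@3 c3@5, authorship 1.2.3......
After op 2 (add_cursor(2)): buffer="lwlylqsikpp" (len 11), cursors c1@1 c4@2 c2@3 c3@5, authorship 1.2.3......
After op 3 (insert('r')): buffer="lrwrlrylrqsikpp" (len 15), cursors c1@2 c4@4 c2@6 c3@9, authorship 11.422.33......
After op 4 (move_right): buffer="lrwrlrylrqsikpp" (len 15), cursors c1@3 c4@5 c2@7 c3@10, authorship 11.422.33......
After op 5 (insert('x')): buffer="lrwxrlxryxlrqxsikpp" (len 19), cursors c1@4 c4@7 c2@10 c3@14, authorship 11.14242.233.3.....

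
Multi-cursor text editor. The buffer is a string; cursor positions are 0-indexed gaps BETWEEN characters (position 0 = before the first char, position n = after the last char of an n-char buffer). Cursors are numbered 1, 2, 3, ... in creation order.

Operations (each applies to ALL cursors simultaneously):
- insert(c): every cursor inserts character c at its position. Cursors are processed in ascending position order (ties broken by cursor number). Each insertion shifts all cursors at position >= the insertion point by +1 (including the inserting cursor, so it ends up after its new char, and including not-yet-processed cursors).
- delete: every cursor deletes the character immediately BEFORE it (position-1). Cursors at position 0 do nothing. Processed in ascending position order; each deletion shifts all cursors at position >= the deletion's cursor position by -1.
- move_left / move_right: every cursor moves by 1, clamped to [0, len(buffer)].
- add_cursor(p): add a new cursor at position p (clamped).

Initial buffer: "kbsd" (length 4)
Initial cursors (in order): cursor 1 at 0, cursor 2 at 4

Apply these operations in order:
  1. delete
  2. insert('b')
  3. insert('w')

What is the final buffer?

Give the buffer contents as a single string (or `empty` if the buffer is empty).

Answer: bwkbsbw

Derivation:
After op 1 (delete): buffer="kbs" (len 3), cursors c1@0 c2@3, authorship ...
After op 2 (insert('b')): buffer="bkbsb" (len 5), cursors c1@1 c2@5, authorship 1...2
After op 3 (insert('w')): buffer="bwkbsbw" (len 7), cursors c1@2 c2@7, authorship 11...22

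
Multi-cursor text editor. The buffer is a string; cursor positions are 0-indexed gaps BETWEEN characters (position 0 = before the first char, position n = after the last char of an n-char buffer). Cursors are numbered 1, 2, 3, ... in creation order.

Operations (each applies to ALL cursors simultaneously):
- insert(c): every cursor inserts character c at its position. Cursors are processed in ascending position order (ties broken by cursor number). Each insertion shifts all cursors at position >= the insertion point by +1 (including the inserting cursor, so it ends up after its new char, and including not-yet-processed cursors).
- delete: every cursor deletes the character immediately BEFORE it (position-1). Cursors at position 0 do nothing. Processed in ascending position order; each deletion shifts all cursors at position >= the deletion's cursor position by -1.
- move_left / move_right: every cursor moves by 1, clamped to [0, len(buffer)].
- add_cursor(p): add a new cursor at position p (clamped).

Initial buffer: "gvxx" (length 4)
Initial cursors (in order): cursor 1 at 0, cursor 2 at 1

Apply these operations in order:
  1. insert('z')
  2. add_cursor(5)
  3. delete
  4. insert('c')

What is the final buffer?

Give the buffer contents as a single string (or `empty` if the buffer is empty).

Answer: cgcvcx

Derivation:
After op 1 (insert('z')): buffer="zgzvxx" (len 6), cursors c1@1 c2@3, authorship 1.2...
After op 2 (add_cursor(5)): buffer="zgzvxx" (len 6), cursors c1@1 c2@3 c3@5, authorship 1.2...
After op 3 (delete): buffer="gvx" (len 3), cursors c1@0 c2@1 c3@2, authorship ...
After op 4 (insert('c')): buffer="cgcvcx" (len 6), cursors c1@1 c2@3 c3@5, authorship 1.2.3.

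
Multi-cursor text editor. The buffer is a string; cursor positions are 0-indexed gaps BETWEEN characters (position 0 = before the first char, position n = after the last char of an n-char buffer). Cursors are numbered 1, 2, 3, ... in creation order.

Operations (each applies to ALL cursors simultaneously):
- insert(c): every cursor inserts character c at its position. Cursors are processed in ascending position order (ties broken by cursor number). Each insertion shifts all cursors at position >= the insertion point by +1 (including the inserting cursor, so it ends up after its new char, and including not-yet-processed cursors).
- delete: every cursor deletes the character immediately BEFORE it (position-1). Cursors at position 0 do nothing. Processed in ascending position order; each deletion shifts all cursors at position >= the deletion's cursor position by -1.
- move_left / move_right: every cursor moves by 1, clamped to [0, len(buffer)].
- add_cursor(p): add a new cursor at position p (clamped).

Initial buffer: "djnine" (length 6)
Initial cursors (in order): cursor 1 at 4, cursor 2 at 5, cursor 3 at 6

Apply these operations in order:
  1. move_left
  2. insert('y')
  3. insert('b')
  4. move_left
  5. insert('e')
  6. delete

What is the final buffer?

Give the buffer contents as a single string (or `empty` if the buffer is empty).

Answer: djnybiybnybe

Derivation:
After op 1 (move_left): buffer="djnine" (len 6), cursors c1@3 c2@4 c3@5, authorship ......
After op 2 (insert('y')): buffer="djnyiynye" (len 9), cursors c1@4 c2@6 c3@8, authorship ...1.2.3.
After op 3 (insert('b')): buffer="djnybiybnybe" (len 12), cursors c1@5 c2@8 c3@11, authorship ...11.22.33.
After op 4 (move_left): buffer="djnybiybnybe" (len 12), cursors c1@4 c2@7 c3@10, authorship ...11.22.33.
After op 5 (insert('e')): buffer="djnyebiyebnyebe" (len 15), cursors c1@5 c2@9 c3@13, authorship ...111.222.333.
After op 6 (delete): buffer="djnybiybnybe" (len 12), cursors c1@4 c2@7 c3@10, authorship ...11.22.33.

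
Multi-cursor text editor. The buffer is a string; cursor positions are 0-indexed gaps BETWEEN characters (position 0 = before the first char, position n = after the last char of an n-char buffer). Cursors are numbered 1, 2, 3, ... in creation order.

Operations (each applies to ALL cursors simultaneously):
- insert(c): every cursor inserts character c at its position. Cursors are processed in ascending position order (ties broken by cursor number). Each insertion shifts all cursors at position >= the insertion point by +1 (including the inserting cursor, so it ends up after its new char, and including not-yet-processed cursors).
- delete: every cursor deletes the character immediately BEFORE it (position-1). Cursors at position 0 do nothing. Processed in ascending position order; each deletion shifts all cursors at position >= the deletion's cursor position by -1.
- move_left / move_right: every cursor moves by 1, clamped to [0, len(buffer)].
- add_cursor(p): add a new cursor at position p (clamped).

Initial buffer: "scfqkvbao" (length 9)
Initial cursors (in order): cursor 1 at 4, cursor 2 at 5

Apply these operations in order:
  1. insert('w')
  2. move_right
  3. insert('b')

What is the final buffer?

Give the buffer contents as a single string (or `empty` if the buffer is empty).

Answer: scfqwkbwvbbao

Derivation:
After op 1 (insert('w')): buffer="scfqwkwvbao" (len 11), cursors c1@5 c2@7, authorship ....1.2....
After op 2 (move_right): buffer="scfqwkwvbao" (len 11), cursors c1@6 c2@8, authorship ....1.2....
After op 3 (insert('b')): buffer="scfqwkbwvbbao" (len 13), cursors c1@7 c2@10, authorship ....1.12.2...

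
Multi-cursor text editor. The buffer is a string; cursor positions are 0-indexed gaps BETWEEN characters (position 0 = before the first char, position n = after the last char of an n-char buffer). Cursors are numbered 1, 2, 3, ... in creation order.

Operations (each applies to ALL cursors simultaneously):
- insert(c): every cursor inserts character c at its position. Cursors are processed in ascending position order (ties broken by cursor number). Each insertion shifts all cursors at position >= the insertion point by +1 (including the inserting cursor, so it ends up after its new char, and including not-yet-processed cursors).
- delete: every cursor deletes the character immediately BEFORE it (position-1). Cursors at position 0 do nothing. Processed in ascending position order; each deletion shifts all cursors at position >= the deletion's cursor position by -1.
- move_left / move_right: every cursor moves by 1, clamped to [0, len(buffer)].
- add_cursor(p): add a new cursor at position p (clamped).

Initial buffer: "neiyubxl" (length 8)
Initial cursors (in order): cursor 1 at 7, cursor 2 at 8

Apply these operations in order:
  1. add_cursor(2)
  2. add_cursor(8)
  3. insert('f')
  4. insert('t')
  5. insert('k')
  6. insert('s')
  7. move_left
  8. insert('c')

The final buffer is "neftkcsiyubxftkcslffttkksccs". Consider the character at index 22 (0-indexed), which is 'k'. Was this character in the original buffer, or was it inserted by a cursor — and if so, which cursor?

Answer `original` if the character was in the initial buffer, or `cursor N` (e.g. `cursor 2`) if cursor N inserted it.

After op 1 (add_cursor(2)): buffer="neiyubxl" (len 8), cursors c3@2 c1@7 c2@8, authorship ........
After op 2 (add_cursor(8)): buffer="neiyubxl" (len 8), cursors c3@2 c1@7 c2@8 c4@8, authorship ........
After op 3 (insert('f')): buffer="nefiyubxflff" (len 12), cursors c3@3 c1@9 c2@12 c4@12, authorship ..3.....1.24
After op 4 (insert('t')): buffer="neftiyubxftlfftt" (len 16), cursors c3@4 c1@11 c2@16 c4@16, authorship ..33.....11.2424
After op 5 (insert('k')): buffer="neftkiyubxftklffttkk" (len 20), cursors c3@5 c1@13 c2@20 c4@20, authorship ..333.....111.242424
After op 6 (insert('s')): buffer="neftksiyubxftkslffttkkss" (len 24), cursors c3@6 c1@15 c2@24 c4@24, authorship ..3333.....1111.24242424
After op 7 (move_left): buffer="neftksiyubxftkslffttkkss" (len 24), cursors c3@5 c1@14 c2@23 c4@23, authorship ..3333.....1111.24242424
After op 8 (insert('c')): buffer="neftkcsiyubxftkcslffttkksccs" (len 28), cursors c3@6 c1@16 c2@27 c4@27, authorship ..33333.....11111.2424242244
Authorship (.=original, N=cursor N): . . 3 3 3 3 3 . . . . . 1 1 1 1 1 . 2 4 2 4 2 4 2 2 4 4
Index 22: author = 2

Answer: cursor 2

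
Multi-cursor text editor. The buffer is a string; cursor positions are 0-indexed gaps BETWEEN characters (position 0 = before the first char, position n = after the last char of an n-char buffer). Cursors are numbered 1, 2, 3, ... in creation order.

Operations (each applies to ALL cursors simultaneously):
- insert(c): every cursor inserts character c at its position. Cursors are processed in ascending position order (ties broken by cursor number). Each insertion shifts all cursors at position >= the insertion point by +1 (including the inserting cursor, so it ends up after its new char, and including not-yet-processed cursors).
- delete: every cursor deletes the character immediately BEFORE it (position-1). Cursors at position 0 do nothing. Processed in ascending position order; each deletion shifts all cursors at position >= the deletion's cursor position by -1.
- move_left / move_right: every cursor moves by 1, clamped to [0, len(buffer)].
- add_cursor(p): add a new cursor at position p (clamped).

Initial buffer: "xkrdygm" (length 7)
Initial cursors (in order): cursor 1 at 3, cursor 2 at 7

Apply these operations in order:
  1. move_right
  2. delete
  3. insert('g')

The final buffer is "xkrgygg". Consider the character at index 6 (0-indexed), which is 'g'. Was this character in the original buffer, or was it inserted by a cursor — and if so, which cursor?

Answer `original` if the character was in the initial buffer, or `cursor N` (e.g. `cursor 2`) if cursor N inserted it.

After op 1 (move_right): buffer="xkrdygm" (len 7), cursors c1@4 c2@7, authorship .......
After op 2 (delete): buffer="xkryg" (len 5), cursors c1@3 c2@5, authorship .....
After op 3 (insert('g')): buffer="xkrgygg" (len 7), cursors c1@4 c2@7, authorship ...1..2
Authorship (.=original, N=cursor N): . . . 1 . . 2
Index 6: author = 2

Answer: cursor 2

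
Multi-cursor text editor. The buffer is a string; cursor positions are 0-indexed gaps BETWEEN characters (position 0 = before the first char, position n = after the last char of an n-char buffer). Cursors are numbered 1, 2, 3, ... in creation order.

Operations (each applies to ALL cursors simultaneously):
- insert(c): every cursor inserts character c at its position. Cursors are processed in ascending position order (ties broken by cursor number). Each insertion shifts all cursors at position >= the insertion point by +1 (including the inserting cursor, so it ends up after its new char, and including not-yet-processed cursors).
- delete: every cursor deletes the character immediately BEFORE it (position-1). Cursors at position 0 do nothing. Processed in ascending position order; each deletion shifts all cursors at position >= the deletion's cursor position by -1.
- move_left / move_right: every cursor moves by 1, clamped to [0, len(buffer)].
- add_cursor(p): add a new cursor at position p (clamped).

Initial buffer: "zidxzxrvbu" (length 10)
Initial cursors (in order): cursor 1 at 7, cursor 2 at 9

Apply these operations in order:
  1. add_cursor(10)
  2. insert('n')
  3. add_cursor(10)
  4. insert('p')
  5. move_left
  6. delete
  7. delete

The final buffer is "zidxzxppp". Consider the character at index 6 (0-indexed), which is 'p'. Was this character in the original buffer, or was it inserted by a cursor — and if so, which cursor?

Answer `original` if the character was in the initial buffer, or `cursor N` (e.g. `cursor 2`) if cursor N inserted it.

After op 1 (add_cursor(10)): buffer="zidxzxrvbu" (len 10), cursors c1@7 c2@9 c3@10, authorship ..........
After op 2 (insert('n')): buffer="zidxzxrnvbnun" (len 13), cursors c1@8 c2@11 c3@13, authorship .......1..2.3
After op 3 (add_cursor(10)): buffer="zidxzxrnvbnun" (len 13), cursors c1@8 c4@10 c2@11 c3@13, authorship .......1..2.3
After op 4 (insert('p')): buffer="zidxzxrnpvbpnpunp" (len 17), cursors c1@9 c4@12 c2@14 c3@17, authorship .......11..422.33
After op 5 (move_left): buffer="zidxzxrnpvbpnpunp" (len 17), cursors c1@8 c4@11 c2@13 c3@16, authorship .......11..422.33
After op 6 (delete): buffer="zidxzxrpvppup" (len 13), cursors c1@7 c4@9 c2@10 c3@12, authorship .......1.42.3
After op 7 (delete): buffer="zidxzxppp" (len 9), cursors c1@6 c2@7 c4@7 c3@8, authorship ......123
Authorship (.=original, N=cursor N): . . . . . . 1 2 3
Index 6: author = 1

Answer: cursor 1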